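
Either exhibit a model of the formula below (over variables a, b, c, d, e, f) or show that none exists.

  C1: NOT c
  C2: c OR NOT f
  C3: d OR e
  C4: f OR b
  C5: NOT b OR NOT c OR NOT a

The clause (NOT c) is unit, so c = false.
The clause (NOT f) is unit, so f = false.
The clause (b) is unit, so b = true.
Case d = true:
No clause remains; a, e are free.

a=false, b=true, c=false, d=true, e=false, f=false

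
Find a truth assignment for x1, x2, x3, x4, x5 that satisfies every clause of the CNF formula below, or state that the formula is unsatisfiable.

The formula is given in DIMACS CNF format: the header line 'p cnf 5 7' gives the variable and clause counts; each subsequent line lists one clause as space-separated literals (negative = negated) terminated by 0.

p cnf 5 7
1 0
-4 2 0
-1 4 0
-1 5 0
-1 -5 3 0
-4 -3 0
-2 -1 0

UNSATISFIABLE

From the singleton clause (x1), x1 = True.
From the singleton clause (x4), x4 = True.
From the singleton clause (x2), x2 = True.
But (¬x2) is also a unit clause — contradiction.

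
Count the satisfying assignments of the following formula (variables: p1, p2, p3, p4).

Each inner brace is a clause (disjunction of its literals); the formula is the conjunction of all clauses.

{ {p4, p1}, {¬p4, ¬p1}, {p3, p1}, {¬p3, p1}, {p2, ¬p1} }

There are 2^4 = 16 truth assignments over (p1, p2, p3, p4).
Check each against the 5 clauses (columns in the order p1, p2, p3, p4):
  F F F F  ✗ fails (p4 ∨ p1)
  F F F T  ✗ fails (p3 ∨ p1)
  F F T F  ✗ fails (p4 ∨ p1)
  F F T T  ✗ fails (¬p3 ∨ p1)
  F T F F  ✗ fails (p4 ∨ p1)
  F T F T  ✗ fails (p3 ∨ p1)
  F T T F  ✗ fails (p4 ∨ p1)
  F T T T  ✗ fails (¬p3 ∨ p1)
  T F F F  ✗ fails (p2 ∨ ¬p1)
  T F F T  ✗ fails (¬p4 ∨ ¬p1)
  T F T F  ✗ fails (p2 ∨ ¬p1)
  T F T T  ✗ fails (¬p4 ∨ ¬p1)
  T T F F  ✓ satisfies all
  T T F T  ✗ fails (¬p4 ∨ ¬p1)
  T T T F  ✓ satisfies all
  T T T T  ✗ fails (¬p4 ∨ ¬p1)
2 of the 16 rows are models.

2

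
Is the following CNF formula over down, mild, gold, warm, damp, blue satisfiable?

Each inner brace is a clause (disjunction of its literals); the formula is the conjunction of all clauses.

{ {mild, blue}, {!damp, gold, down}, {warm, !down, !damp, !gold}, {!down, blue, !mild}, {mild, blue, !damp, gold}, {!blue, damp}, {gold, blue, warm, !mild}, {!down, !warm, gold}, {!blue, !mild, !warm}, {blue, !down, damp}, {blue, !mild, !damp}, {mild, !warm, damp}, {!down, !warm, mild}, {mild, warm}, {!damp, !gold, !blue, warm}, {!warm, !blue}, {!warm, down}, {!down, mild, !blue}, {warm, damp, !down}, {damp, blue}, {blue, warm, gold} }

Yes

Branch on mild: set mild = true.
Branch on down: set down = true.
Unit clause (blue) forces blue = true.
Unit clause (damp) forces damp = true.
Unit clause (!warm) forces warm = false.
Unit clause (!gold) forces gold = false.
This assignment satisfies each clause.
A satisfying assignment: down ↦ true,  mild ↦ true,  gold ↦ false,  warm ↦ false,  damp ↦ true,  blue ↦ true.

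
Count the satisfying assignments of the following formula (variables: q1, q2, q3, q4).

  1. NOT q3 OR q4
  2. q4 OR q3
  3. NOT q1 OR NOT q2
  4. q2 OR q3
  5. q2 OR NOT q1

3

There are 2^4 = 16 truth assignments over (q1, q2, q3, q4).
Check each against the 5 clauses (columns in the order q1, q2, q3, q4):
  F F F F  ✗ fails (q4 OR q3)
  F F F T  ✗ fails (q2 OR q3)
  F F T F  ✗ fails (NOT q3 OR q4)
  F F T T  ✓ satisfies all
  F T F F  ✗ fails (q4 OR q3)
  F T F T  ✓ satisfies all
  F T T F  ✗ fails (NOT q3 OR q4)
  F T T T  ✓ satisfies all
  T F F F  ✗ fails (q4 OR q3)
  T F F T  ✗ fails (q2 OR q3)
  T F T F  ✗ fails (NOT q3 OR q4)
  T F T T  ✗ fails (q2 OR NOT q1)
  T T F F  ✗ fails (q4 OR q3)
  T T F T  ✗ fails (NOT q1 OR NOT q2)
  T T T F  ✗ fails (NOT q3 OR q4)
  T T T T  ✗ fails (NOT q1 OR NOT q2)
3 of the 16 rows are models.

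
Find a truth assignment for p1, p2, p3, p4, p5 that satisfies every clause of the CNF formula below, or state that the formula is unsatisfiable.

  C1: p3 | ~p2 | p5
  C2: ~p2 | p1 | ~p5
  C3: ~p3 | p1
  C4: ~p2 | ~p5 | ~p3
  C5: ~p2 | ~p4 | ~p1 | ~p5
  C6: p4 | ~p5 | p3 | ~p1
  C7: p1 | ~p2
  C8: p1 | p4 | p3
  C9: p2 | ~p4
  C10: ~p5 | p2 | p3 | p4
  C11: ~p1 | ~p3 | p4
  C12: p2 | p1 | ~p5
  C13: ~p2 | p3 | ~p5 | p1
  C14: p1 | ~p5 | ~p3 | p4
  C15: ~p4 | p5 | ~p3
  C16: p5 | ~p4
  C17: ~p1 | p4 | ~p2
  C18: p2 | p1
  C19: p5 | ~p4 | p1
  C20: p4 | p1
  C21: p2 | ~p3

p1 ↦ 1, p2 ↦ 0, p3 ↦ 0, p4 ↦ 0, p5 ↦ 0

Suppose p3 = 0.
Suppose p2 = 0.
(~p4) alone gives p4 = 0.
(p1) alone gives p1 = 1.
(~p5) alone gives p5 = 0.
This assignment satisfies each clause.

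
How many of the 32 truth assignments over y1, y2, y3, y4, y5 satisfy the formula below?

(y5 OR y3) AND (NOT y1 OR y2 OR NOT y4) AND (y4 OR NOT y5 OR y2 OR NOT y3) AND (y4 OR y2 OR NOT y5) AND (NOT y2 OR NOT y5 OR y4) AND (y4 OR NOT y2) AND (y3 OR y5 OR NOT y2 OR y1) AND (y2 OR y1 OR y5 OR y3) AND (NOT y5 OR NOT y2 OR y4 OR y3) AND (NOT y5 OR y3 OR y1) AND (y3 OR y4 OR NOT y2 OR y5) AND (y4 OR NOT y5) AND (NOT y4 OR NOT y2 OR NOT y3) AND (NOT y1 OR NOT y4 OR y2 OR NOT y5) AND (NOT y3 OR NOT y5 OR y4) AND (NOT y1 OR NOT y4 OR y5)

There are 2^5 = 32 truth assignments over (y1, y2, y3, y4, y5).
Split on y5. With y5 = true, the clauses containing y5 are satisfied and NOT y5 drops from the rest; 2 of the 2^4 = 16 assignments to the other variables satisfy what remains.
With y5 = false, by the same count on the reduced clause set, 3 assignments work.
Total: 2 + 3 = 5.

5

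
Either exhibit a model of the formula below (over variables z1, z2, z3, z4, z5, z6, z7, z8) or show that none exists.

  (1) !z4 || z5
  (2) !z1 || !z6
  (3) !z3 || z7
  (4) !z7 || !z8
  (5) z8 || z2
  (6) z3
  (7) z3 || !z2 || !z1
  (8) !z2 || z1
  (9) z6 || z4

z1 ↦ true; z2 ↦ true; z3 ↦ true; z4 ↦ true; z5 ↦ true; z6 ↦ false; z7 ↦ true; z8 ↦ false

From the singleton clause (z3), z3 = true.
From the singleton clause (z7), z7 = true.
From the singleton clause (!z8), z8 = false.
From the singleton clause (z2), z2 = true.
From the singleton clause (z1), z1 = true.
From the singleton clause (!z6), z6 = false.
From the singleton clause (z4), z4 = true.
From the singleton clause (z5), z5 = true.
This assignment satisfies each clause.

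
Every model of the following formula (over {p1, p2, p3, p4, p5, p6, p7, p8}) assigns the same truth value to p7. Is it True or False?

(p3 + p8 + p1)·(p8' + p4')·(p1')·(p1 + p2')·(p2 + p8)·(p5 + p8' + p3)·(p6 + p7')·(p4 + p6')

Suppose p7 = 1.
The clause (p1') is unit, so p1 = 0.
The clause (p2') is unit, so p2 = 0.
The clause (p8) is unit, so p8 = 1.
The clause (p4') is unit, so p4 = 0.
The clause (p6) is unit, so p6 = 1.
That conflicts with the unit clause (p6').
So every satisfying assignment has p7 = False.

False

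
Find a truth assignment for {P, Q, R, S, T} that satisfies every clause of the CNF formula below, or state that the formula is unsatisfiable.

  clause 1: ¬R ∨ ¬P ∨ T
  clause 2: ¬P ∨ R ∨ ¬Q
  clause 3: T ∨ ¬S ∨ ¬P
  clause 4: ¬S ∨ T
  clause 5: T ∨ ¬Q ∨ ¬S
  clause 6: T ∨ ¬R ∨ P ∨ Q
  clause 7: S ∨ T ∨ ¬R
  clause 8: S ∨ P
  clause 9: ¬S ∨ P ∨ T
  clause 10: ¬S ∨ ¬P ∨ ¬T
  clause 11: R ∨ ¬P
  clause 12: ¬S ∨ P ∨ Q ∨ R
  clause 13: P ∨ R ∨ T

Try S = True.
Unit clause (T) forces T = True.
Unit clause (¬P) forces P = False.
Try Q = False.
Unit clause (R) forces R = True.
This assignment satisfies each clause.

P=False, Q=False, R=True, S=True, T=True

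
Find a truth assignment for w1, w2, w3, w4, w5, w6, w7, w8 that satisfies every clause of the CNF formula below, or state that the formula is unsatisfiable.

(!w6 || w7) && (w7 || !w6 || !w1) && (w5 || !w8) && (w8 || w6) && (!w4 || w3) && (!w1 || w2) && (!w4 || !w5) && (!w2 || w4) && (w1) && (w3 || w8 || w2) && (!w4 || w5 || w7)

(w1) alone gives w1 = true.
(w2) alone gives w2 = true.
(w4) alone gives w4 = true.
(w3) alone gives w3 = true.
(!w5) alone gives w5 = false.
(!w8) alone gives w8 = false.
(w6) alone gives w6 = true.
(w7) alone gives w7 = true.
Every clause now holds.

w1 ↦ true; w2 ↦ true; w3 ↦ true; w4 ↦ true; w5 ↦ false; w6 ↦ true; w7 ↦ true; w8 ↦ false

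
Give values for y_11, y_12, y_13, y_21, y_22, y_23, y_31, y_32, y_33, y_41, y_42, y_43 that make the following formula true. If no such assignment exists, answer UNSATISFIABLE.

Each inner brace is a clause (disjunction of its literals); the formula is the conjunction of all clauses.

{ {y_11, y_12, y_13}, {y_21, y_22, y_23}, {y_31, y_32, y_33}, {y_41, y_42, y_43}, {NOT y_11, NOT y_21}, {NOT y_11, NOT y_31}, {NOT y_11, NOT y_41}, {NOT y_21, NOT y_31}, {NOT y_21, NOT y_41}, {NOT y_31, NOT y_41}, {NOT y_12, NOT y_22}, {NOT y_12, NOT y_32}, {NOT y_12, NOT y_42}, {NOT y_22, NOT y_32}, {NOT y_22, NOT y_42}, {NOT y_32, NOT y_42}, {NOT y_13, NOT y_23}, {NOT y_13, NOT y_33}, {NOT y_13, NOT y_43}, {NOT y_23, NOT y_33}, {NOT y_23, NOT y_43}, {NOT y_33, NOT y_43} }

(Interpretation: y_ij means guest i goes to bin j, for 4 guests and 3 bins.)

UNSATISFIABLE

Branch on y_11: set y_11 = false.
Branch on y_12: set y_12 = true.
From the singleton clause (NOT y_22), y_22 = false.
From the singleton clause (NOT y_32), y_32 = false.
From the singleton clause (NOT y_42), y_42 = false.
Branch on y_21: set y_21 = true.
From the singleton clause (NOT y_31), y_31 = false.
From the singleton clause (y_33), y_33 = true.
From the singleton clause (NOT y_41), y_41 = false.
From the singleton clause (y_43), y_43 = true.
But (NOT y_43) is also a unit clause — contradiction.
Undo y_21 and try y_21 = false.
From the singleton clause (y_23), y_23 = true.
From the singleton clause (NOT y_13), y_13 = false.
From the singleton clause (NOT y_33), y_33 = false.
From the singleton clause (y_31), y_31 = true.
From the singleton clause (NOT y_41), y_41 = false.
From the singleton clause (y_43), y_43 = true.
But (NOT y_43) is also a unit clause — contradiction.
Either choice for y_21 ends in contradiction.
Undo y_12 and try y_12 = false.
From the singleton clause (y_13), y_13 = true.
From the singleton clause (NOT y_23), y_23 = false.
From the singleton clause (NOT y_33), y_33 = false.
From the singleton clause (NOT y_43), y_43 = false.
Branch on y_21: set y_21 = true.
From the singleton clause (NOT y_31), y_31 = false.
From the singleton clause (y_32), y_32 = true.
From the singleton clause (NOT y_41), y_41 = false.
From the singleton clause (y_42), y_42 = true.
But (NOT y_42) is also a unit clause — contradiction.
Undo y_21 and try y_21 = false.
From the singleton clause (y_22), y_22 = true.
From the singleton clause (NOT y_32), y_32 = false.
From the singleton clause (y_31), y_31 = true.
From the singleton clause (NOT y_41), y_41 = false.
From the singleton clause (y_42), y_42 = true.
But (NOT y_42) is also a unit clause — contradiction.
Either choice for y_21 ends in contradiction.
Either choice for y_12 ends in contradiction.
Undo y_11 and try y_11 = true.
From the singleton clause (NOT y_21), y_21 = false.
From the singleton clause (NOT y_31), y_31 = false.
From the singleton clause (NOT y_41), y_41 = false.
Branch on y_22: set y_22 = true.
From the singleton clause (NOT y_12), y_12 = false.
From the singleton clause (NOT y_32), y_32 = false.
From the singleton clause (y_33), y_33 = true.
From the singleton clause (NOT y_42), y_42 = false.
From the singleton clause (y_43), y_43 = true.
But (NOT y_43) is also a unit clause — contradiction.
Undo y_22 and try y_22 = false.
From the singleton clause (y_23), y_23 = true.
From the singleton clause (NOT y_13), y_13 = false.
From the singleton clause (NOT y_33), y_33 = false.
From the singleton clause (y_32), y_32 = true.
From the singleton clause (NOT y_12), y_12 = false.
From the singleton clause (NOT y_42), y_42 = false.
From the singleton clause (y_43), y_43 = true.
But (NOT y_43) is also a unit clause — contradiction.
Either choice for y_22 ends in contradiction.
Either choice for y_11 ends in contradiction.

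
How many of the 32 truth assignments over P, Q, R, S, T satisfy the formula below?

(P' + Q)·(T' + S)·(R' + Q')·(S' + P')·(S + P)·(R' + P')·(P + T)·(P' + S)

There are 2^5 = 32 truth assignments over (P, Q, R, S, T).
Split on T. With T = 1, the clauses containing T are satisfied and T' drops from the rest; 3 of the 2^4 = 16 assignments to the other variables satisfy what remains.
With T = 0, by the same count on the reduced clause set, 0 assignments work.
(One model: P=F, Q=F, R=F, S=T, T=T.)
Total: 3 + 0 = 3.

3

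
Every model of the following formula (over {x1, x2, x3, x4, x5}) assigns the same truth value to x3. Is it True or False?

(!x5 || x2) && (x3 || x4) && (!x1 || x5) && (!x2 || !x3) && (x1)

Suppose x3 = true.
The clause (!x2) is unit, so x2 = false.
The clause (!x5) is unit, so x5 = false.
The clause (!x1) is unit, so x1 = false.
Now (x1) is unsatisfied and unit — conflict.
So every satisfying assignment has x3 = False.

False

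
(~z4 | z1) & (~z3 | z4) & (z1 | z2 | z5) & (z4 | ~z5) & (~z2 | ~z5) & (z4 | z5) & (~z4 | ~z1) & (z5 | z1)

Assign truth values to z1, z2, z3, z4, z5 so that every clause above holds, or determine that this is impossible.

UNSATISFIABLE

Suppose z4 = 0.
From the singleton clause (~z3), z3 = 0.
From the singleton clause (~z5), z5 = 0.
That conflicts with the unit clause (z5).
Undo z4 and try z4 = 1.
From the singleton clause (z1), z1 = 1.
That conflicts with the unit clause (~z1).
Both values of z4 lead to a conflict.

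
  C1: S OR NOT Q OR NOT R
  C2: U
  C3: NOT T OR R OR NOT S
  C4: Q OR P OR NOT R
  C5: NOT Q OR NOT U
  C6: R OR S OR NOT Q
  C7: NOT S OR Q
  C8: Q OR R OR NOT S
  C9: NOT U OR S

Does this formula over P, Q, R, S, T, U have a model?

No, unsatisfiable

(U) alone gives U = true.
(NOT Q) alone gives Q = false.
(NOT S) alone gives S = false.
Now (S) is unsatisfied and unit — conflict.
No assignment satisfies every clause.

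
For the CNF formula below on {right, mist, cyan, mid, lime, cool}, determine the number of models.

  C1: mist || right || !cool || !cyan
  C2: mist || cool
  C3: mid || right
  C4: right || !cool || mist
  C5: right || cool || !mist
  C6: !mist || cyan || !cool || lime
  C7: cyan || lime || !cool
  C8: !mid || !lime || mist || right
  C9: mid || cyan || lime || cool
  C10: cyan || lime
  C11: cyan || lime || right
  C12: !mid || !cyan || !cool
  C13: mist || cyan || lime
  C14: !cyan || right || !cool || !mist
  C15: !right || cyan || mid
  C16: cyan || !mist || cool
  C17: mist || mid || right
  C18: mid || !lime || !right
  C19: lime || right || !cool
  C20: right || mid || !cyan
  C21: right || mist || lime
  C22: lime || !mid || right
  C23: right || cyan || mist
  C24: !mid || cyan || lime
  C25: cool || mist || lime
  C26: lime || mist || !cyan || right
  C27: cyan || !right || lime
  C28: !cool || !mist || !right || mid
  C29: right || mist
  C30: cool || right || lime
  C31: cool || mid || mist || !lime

7

There are 2^6 = 64 truth assignments over (right, mist, cyan, mid, lime, cool).
Split on mid. With mid = true, the clauses containing mid are satisfied and !mid drops from the rest; 5 of the 2^5 = 32 assignments to the other variables satisfy what remains.
With mid = false, by the same count on the reduced clause set, 2 assignments work.
(One model: right=F, mist=T, cyan=F, mid=T, lime=T, cool=T.)
Total: 5 + 2 = 7.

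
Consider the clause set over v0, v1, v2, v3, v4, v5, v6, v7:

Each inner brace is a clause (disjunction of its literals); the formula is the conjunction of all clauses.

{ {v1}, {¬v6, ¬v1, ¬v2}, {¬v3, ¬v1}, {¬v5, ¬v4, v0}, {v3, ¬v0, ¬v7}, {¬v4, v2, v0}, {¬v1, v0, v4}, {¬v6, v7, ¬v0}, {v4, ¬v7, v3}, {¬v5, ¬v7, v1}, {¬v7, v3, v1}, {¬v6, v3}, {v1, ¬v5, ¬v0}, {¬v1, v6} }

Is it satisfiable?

No

From the singleton clause (v1), v1 = True.
From the singleton clause (¬v3), v3 = False.
From the singleton clause (¬v6), v6 = False.
But (v6) is also a unit clause — contradiction.
No assignment satisfies every clause.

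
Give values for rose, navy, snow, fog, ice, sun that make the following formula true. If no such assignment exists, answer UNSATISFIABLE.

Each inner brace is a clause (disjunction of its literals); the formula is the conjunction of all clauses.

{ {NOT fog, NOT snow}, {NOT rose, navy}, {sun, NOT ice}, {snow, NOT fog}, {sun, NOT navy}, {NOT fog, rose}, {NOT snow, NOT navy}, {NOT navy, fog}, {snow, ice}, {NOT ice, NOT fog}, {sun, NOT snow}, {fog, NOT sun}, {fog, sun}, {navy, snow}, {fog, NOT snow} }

UNSATISFIABLE

Branch on fog: set fog = false.
Unit clause (NOT navy) forces navy = false.
Unit clause (NOT rose) forces rose = false.
Unit clause (NOT sun) forces sun = false.
That conflicts with the unit clause (sun).
Backtrack on fog: now try fog = true.
Unit clause (NOT snow) forces snow = false.
That conflicts with the unit clause (snow).
Both values of fog lead to a conflict.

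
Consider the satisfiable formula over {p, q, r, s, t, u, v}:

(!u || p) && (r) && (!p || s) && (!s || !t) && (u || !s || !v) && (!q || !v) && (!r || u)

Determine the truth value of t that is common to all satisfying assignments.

False

Suppose t = true.
The clause (r) is unit, so r = true.
The clause (!s) is unit, so s = false.
The clause (!p) is unit, so p = false.
The clause (!u) is unit, so u = false.
Now (u) is unsatisfied and unit — conflict.
So every satisfying assignment has t = False.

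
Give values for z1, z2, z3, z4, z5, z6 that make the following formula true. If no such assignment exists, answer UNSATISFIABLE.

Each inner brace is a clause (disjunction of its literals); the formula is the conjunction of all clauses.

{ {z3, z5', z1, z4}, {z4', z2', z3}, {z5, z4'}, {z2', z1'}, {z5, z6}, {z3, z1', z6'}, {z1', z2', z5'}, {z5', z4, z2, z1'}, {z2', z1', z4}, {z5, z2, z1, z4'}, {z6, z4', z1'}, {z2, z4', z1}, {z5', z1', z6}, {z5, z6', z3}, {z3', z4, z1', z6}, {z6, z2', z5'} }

Try z5 = 1.
Try z2 = 0.
Try z4 = 1.
Unit clause (z1) forces z1 = 1.
Unit clause (z6) forces z6 = 1.
Unit clause (z3) forces z3 = 1.
Every clause now holds.

z1=1,  z2=0,  z3=1,  z4=1,  z5=1,  z6=1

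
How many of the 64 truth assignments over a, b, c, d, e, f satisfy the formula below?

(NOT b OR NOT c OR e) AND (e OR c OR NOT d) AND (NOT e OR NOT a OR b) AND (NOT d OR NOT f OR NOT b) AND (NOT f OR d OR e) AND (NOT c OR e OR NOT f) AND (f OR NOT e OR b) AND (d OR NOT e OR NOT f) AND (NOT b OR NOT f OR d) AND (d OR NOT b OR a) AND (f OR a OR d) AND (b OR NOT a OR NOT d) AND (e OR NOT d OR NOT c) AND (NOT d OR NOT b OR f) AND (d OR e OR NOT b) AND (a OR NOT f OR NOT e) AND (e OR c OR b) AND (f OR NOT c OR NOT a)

There are 2^6 = 64 truth assignments over (a, b, c, d, e, f).
Split on f. With f = true, the clauses containing f are satisfied and NOT f drops from the rest; 0 of the 2^5 = 32 assignments to the other variables satisfy what remains.
With f = false, by the same count on the reduced clause set, 1 assignment works.
Total: 0 + 1 = 1.

1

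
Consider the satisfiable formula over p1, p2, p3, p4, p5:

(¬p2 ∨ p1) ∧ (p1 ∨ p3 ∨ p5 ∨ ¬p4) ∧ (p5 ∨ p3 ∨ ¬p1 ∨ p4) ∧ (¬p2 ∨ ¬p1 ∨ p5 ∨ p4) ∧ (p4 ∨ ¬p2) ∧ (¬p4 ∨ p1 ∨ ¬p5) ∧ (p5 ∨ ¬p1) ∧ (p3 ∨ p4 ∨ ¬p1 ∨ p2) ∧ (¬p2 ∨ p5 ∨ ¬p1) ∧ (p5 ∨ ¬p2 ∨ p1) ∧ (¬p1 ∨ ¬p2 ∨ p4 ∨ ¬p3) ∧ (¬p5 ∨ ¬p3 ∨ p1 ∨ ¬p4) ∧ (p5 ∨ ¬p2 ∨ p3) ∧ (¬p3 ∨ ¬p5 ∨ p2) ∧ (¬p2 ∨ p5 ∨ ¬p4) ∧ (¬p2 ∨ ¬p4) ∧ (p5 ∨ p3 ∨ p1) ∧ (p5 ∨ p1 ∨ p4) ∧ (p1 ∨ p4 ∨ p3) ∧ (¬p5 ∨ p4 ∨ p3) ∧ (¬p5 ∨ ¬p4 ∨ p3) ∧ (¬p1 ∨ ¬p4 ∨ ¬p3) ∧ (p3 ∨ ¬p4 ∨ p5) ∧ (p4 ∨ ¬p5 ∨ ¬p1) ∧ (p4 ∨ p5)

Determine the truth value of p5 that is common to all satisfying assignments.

False

Suppose p5 = True.
Case p2 = False:
Unit clause (¬p3) forces p3 = False.
Unit clause (p4) forces p4 = True.
But (¬p4) is also a unit clause — contradiction.
Backtrack on p2: now try p2 = True.
Unit clause (p1) forces p1 = True.
Unit clause (p4) forces p4 = True.
But (¬p4) is also a unit clause — contradiction.
Both values of p2 lead to a conflict.
So every satisfying assignment has p5 = False.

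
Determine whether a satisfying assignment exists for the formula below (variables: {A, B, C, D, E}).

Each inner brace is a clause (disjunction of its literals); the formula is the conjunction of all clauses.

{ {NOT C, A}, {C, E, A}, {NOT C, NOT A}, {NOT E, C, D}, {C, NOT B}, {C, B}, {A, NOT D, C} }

Try C = false.
(NOT B) alone gives B = false.
That conflicts with the unit clause (B).
Undo C and try C = true.
(A) alone gives A = true.
That conflicts with the unit clause (NOT A).
Neither C = true nor C = false works.
No assignment satisfies every clause.

No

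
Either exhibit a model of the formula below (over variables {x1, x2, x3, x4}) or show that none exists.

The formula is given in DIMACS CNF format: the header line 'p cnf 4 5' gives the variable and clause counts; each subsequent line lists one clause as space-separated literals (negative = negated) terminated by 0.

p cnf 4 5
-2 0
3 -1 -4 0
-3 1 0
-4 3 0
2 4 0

x1=True,  x2=False,  x3=True,  x4=True

Unit clause (¬x2) forces x2 = False.
Unit clause (x4) forces x4 = True.
Unit clause (x3) forces x3 = True.
Unit clause (x1) forces x1 = True.
This assignment satisfies each clause.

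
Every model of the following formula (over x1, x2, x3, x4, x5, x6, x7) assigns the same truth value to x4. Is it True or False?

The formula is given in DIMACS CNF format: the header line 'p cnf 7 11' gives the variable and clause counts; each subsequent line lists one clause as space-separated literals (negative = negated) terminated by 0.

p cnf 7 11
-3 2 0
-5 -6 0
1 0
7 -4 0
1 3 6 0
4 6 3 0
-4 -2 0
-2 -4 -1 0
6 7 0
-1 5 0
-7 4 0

Suppose x4 = False.
(x1) alone gives x1 = True.
(x5) alone gives x5 = True.
(¬x6) alone gives x6 = False.
(x3) alone gives x3 = True.
(x2) alone gives x2 = True.
(x7) alone gives x7 = True.
But (¬x7) is also a unit clause — contradiction.
So every satisfying assignment has x4 = True.

True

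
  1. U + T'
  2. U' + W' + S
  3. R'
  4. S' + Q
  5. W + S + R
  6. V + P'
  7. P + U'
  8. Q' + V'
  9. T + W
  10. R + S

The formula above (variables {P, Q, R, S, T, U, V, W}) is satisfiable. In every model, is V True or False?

Suppose V = 1.
Unit clause (R') forces R = 0.
Unit clause (Q') forces Q = 0.
Unit clause (S') forces S = 0.
Now (S) is unsatisfied and unit — conflict.
So every satisfying assignment has V = False.

False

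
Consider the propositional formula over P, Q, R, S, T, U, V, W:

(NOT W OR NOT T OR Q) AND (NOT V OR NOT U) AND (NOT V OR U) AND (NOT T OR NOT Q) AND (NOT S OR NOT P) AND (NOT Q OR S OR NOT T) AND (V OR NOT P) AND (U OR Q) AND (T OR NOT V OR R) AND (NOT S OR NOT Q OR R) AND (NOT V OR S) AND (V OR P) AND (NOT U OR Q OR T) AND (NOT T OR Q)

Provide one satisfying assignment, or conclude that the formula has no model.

Suppose V = false.
(NOT P) alone gives P = false.
Now (P) is unsatisfied and unit — conflict.
Backtrack on V: now try V = true.
(NOT U) alone gives U = false.
Now (U) is unsatisfied and unit — conflict.
Neither V = true nor V = false works.

UNSATISFIABLE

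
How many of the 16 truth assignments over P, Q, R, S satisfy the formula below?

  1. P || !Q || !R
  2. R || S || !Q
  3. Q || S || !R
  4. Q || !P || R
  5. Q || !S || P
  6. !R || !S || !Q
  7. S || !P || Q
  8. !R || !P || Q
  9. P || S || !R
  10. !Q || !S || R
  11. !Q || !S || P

2

There are 2^4 = 16 truth assignments over (P, Q, R, S).
Check each against the 11 clauses (columns in the order P, Q, R, S):
  F F F F  ✓ satisfies all
  F F F T  ✗ fails (Q || !S || P)
  F F T F  ✗ fails (Q || S || !R)
  F F T T  ✗ fails (Q || !S || P)
  F T F F  ✗ fails (R || S || !Q)
  F T F T  ✗ fails (!Q || !S || R)
  F T T F  ✗ fails (P || !Q || !R)
  F T T T  ✗ fails (P || !Q || !R)
  T F F F  ✗ fails (Q || !P || R)
  T F F T  ✗ fails (Q || !P || R)
  T F T F  ✗ fails (Q || S || !R)
  T F T T  ✗ fails (!R || !P || Q)
  T T F F  ✗ fails (R || S || !Q)
  T T F T  ✗ fails (!Q || !S || R)
  T T T F  ✓ satisfies all
  T T T T  ✗ fails (!R || !S || !Q)
2 of the 16 rows are models.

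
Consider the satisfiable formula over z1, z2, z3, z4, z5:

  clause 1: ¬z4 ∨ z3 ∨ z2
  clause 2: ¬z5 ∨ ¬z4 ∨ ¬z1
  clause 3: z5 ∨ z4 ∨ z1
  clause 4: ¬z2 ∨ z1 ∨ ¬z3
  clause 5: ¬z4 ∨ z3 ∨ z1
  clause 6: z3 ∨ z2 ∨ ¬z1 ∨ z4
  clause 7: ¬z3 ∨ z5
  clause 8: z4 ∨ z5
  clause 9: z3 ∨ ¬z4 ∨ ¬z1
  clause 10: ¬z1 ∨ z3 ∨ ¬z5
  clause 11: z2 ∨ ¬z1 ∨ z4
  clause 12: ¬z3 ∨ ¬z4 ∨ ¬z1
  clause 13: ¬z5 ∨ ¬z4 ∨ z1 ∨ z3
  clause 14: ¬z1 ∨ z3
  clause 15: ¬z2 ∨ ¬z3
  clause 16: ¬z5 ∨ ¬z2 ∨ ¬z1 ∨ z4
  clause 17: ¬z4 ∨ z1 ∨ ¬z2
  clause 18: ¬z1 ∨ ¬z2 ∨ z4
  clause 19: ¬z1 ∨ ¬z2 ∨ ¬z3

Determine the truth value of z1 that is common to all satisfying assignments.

Suppose z1 = True.
Unit clause (z3) forces z3 = True.
Unit clause (z5) forces z5 = True.
Unit clause (¬z4) forces z4 = False.
Unit clause (z2) forces z2 = True.
Now (¬z2) is unsatisfied and unit — conflict.
So every satisfying assignment has z1 = False.

False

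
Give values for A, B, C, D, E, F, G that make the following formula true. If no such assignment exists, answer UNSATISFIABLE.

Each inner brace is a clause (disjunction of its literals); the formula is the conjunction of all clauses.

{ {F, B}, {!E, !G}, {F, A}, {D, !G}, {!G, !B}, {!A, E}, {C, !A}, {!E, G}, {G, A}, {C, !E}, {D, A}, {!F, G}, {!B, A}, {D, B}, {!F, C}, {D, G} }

Case F = true:
The clause (G) is unit, so G = true.
The clause (!E) is unit, so E = false.
The clause (D) is unit, so D = true.
The clause (!B) is unit, so B = false.
The clause (!A) is unit, so A = false.
The clause (C) is unit, so C = true.
This assignment satisfies each clause.

A ↦ false,  B ↦ false,  C ↦ true,  D ↦ true,  E ↦ false,  F ↦ true,  G ↦ true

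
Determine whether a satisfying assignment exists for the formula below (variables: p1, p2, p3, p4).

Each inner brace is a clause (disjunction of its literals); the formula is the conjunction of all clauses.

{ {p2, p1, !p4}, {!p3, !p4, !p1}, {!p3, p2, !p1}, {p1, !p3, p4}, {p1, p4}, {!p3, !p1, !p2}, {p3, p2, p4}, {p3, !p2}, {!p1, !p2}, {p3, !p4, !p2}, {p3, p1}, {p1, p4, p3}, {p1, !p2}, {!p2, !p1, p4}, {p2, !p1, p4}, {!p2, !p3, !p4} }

Case p1 = true:
The clause (!p2) is unit, so p2 = false.
The clause (!p3) is unit, so p3 = false.
The clause (p4) is unit, so p4 = true.
This assignment satisfies each clause.
A satisfying assignment: p1 ↦ true; p2 ↦ false; p3 ↦ false; p4 ↦ true.

Satisfiable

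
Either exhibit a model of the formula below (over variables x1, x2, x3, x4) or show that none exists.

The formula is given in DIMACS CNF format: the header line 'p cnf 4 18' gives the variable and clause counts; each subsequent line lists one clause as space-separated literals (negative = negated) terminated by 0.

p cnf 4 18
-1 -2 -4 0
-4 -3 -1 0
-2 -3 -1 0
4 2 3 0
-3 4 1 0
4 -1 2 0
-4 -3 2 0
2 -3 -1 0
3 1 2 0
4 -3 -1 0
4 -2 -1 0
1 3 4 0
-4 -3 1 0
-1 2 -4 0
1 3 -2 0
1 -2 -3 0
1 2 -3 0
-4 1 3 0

UNSATISFIABLE

Suppose x1 = False.
Suppose x3 = False.
The clause (x2) is unit, so x2 = True.
That conflicts with the unit clause (¬x2).
That branch fails; take x3 = True instead.
The clause (x4) is unit, so x4 = True.
That conflicts with the unit clause (¬x4).
Either choice for x3 ends in contradiction.
That branch fails; take x1 = True instead.
Suppose x2 = False.
The clause (x4) is unit, so x4 = True.
That conflicts with the unit clause (¬x4).
That branch fails; take x2 = True instead.
The clause (¬x4) is unit, so x4 = False.
That conflicts with the unit clause (x4).
Either choice for x2 ends in contradiction.
Either choice for x1 ends in contradiction.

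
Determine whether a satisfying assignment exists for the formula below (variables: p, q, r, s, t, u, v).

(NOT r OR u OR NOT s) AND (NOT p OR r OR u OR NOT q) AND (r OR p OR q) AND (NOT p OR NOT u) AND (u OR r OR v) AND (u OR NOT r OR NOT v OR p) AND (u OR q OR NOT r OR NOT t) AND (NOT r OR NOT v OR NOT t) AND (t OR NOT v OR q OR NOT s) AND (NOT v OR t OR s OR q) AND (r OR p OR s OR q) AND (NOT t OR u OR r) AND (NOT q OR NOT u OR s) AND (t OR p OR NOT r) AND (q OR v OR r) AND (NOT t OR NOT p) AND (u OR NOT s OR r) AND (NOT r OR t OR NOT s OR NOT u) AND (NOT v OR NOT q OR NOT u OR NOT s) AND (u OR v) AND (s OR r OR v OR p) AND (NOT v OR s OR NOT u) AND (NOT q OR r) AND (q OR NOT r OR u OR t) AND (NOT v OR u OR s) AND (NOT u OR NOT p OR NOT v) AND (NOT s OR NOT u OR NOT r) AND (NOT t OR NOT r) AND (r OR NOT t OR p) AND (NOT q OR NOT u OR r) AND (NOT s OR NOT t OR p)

Branch on p: set p = false.
Branch on r: set r = true.
The clause (t) is unit, so t = true.
But (NOT t) is also a unit clause — contradiction.
So r must be the other value — set r = false.
The clause (q) is unit, so q = true.
But (NOT q) is also a unit clause — contradiction.
Either choice for r ends in contradiction.
So p must be the other value — set p = true.
The clause (NOT u) is unit, so u = false.
The clause (NOT t) is unit, so t = false.
The clause (v) is unit, so v = true.
The clause (s) is unit, so s = true.
The clause (NOT r) is unit, so r = false.
But (r) is also a unit clause — contradiction.
Either choice for p ends in contradiction.
No assignment satisfies every clause.

No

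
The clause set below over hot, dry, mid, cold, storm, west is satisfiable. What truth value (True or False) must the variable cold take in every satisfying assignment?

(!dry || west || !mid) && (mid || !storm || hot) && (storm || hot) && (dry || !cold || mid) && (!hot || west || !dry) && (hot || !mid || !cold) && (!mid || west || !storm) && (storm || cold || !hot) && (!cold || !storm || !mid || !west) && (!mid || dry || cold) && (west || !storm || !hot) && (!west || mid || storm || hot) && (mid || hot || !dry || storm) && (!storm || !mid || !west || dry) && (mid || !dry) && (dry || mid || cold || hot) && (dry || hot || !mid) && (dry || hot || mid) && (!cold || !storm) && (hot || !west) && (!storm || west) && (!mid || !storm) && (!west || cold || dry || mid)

True

Suppose cold = false.
Branch on storm: set storm = true.
Unit clause (west) forces west = true.
Unit clause (hot) forces hot = true.
Unit clause (!mid) forces mid = false.
Unit clause (!dry) forces dry = false.
But (dry) is also a unit clause — contradiction.
So storm must be the other value — set storm = false.
Unit clause (hot) forces hot = true.
But (!hot) is also a unit clause — contradiction.
Neither storm = true nor storm = false works.
So every satisfying assignment has cold = True.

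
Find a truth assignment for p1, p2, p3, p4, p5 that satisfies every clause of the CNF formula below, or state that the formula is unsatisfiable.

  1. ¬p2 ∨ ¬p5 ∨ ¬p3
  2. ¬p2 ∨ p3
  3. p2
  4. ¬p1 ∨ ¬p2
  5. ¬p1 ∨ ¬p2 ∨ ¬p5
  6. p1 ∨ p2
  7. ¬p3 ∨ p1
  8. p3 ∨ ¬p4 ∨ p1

UNSATISFIABLE

The clause (p2) is unit, so p2 = True.
The clause (p3) is unit, so p3 = True.
The clause (¬p5) is unit, so p5 = False.
The clause (¬p1) is unit, so p1 = False.
Now (p1) is unsatisfied and unit — conflict.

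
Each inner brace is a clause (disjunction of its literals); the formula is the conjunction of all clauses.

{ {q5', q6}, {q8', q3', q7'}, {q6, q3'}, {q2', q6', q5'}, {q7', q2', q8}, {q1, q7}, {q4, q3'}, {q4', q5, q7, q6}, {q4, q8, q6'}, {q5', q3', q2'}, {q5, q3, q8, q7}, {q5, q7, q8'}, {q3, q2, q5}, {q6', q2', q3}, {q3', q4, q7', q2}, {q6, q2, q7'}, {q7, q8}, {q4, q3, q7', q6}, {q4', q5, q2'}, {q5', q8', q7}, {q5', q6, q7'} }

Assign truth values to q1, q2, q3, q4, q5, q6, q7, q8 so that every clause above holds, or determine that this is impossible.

Branch on q5: set q5 = 1.
Unit clause (q6) forces q6 = 1.
Unit clause (q2') forces q2 = 0.
Branch on q1: set q1 = 1.
Branch on q4: set q4 = 0.
Unit clause (q3') forces q3 = 0.
Unit clause (q8) forces q8 = 1.
Unit clause (q7) forces q7 = 1.
All clauses are satisfied.

q1 ↦ 1; q2 ↦ 0; q3 ↦ 0; q4 ↦ 0; q5 ↦ 1; q6 ↦ 1; q7 ↦ 1; q8 ↦ 1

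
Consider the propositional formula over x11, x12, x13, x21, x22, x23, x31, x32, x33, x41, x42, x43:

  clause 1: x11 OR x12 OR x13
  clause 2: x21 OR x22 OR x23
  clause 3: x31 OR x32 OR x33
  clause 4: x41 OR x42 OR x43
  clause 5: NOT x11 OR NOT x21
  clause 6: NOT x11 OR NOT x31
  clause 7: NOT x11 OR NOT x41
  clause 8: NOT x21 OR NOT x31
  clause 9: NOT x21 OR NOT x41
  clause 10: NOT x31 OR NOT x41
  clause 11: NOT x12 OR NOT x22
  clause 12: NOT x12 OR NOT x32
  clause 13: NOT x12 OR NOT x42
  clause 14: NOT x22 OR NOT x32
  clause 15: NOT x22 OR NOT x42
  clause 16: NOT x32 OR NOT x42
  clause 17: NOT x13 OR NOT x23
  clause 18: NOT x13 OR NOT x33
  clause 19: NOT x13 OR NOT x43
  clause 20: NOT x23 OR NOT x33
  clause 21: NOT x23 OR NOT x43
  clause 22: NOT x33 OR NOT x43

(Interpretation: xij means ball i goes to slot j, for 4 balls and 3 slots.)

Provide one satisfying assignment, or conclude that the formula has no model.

Try x11 = false.
Try x12 = true.
The clause (NOT x22) is unit, so x22 = false.
The clause (NOT x32) is unit, so x32 = false.
The clause (NOT x42) is unit, so x42 = false.
Try x21 = true.
The clause (NOT x31) is unit, so x31 = false.
The clause (x33) is unit, so x33 = true.
The clause (NOT x41) is unit, so x41 = false.
The clause (x43) is unit, so x43 = true.
Now (NOT x43) is unsatisfied and unit — conflict.
That branch fails; take x21 = false instead.
The clause (x23) is unit, so x23 = true.
The clause (NOT x13) is unit, so x13 = false.
The clause (NOT x33) is unit, so x33 = false.
The clause (x31) is unit, so x31 = true.
The clause (NOT x41) is unit, so x41 = false.
The clause (x43) is unit, so x43 = true.
Now (NOT x43) is unsatisfied and unit — conflict.
Both values of x21 lead to a conflict.
That branch fails; take x12 = false instead.
The clause (x13) is unit, so x13 = true.
The clause (NOT x23) is unit, so x23 = false.
The clause (NOT x33) is unit, so x33 = false.
The clause (NOT x43) is unit, so x43 = false.
Try x21 = true.
The clause (NOT x31) is unit, so x31 = false.
The clause (x32) is unit, so x32 = true.
The clause (NOT x41) is unit, so x41 = false.
The clause (x42) is unit, so x42 = true.
Now (NOT x42) is unsatisfied and unit — conflict.
That branch fails; take x21 = false instead.
The clause (x22) is unit, so x22 = true.
The clause (NOT x32) is unit, so x32 = false.
The clause (x31) is unit, so x31 = true.
The clause (NOT x41) is unit, so x41 = false.
The clause (x42) is unit, so x42 = true.
Now (NOT x42) is unsatisfied and unit — conflict.
Both values of x21 lead to a conflict.
Both values of x12 lead to a conflict.
That branch fails; take x11 = true instead.
The clause (NOT x21) is unit, so x21 = false.
The clause (NOT x31) is unit, so x31 = false.
The clause (NOT x41) is unit, so x41 = false.
Try x22 = true.
The clause (NOT x12) is unit, so x12 = false.
The clause (NOT x32) is unit, so x32 = false.
The clause (x33) is unit, so x33 = true.
The clause (NOT x42) is unit, so x42 = false.
The clause (x43) is unit, so x43 = true.
Now (NOT x43) is unsatisfied and unit — conflict.
That branch fails; take x22 = false instead.
The clause (x23) is unit, so x23 = true.
The clause (NOT x13) is unit, so x13 = false.
The clause (NOT x33) is unit, so x33 = false.
The clause (x32) is unit, so x32 = true.
The clause (NOT x12) is unit, so x12 = false.
The clause (NOT x42) is unit, so x42 = false.
The clause (x43) is unit, so x43 = true.
Now (NOT x43) is unsatisfied and unit — conflict.
Both values of x22 lead to a conflict.
Both values of x11 lead to a conflict.

UNSATISFIABLE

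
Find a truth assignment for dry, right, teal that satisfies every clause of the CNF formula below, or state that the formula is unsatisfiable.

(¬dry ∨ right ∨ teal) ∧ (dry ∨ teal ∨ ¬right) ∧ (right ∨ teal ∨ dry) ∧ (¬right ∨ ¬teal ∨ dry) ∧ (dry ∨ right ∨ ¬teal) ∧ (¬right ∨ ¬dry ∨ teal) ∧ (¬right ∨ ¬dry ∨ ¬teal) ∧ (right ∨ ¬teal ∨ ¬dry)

Case dry = False:
Case teal = True:
The clause (¬right) is unit, so right = False.
That conflicts with the unit clause (right).
That branch fails; take teal = False instead.
The clause (¬right) is unit, so right = False.
That conflicts with the unit clause (right).
Either choice for teal ends in contradiction.
That branch fails; take dry = True instead.
Case right = True:
The clause (teal) is unit, so teal = True.
That conflicts with the unit clause (¬teal).
That branch fails; take right = False instead.
The clause (teal) is unit, so teal = True.
That conflicts with the unit clause (¬teal).
Either choice for right ends in contradiction.
Either choice for dry ends in contradiction.

UNSATISFIABLE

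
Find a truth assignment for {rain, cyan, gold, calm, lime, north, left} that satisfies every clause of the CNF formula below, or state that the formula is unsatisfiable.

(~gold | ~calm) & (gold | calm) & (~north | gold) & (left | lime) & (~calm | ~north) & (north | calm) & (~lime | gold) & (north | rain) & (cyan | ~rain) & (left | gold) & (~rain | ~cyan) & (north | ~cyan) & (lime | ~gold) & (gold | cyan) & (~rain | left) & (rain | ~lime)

Suppose gold = 0.
(calm) alone gives calm = 1.
(~north) alone gives north = 0.
(~lime) alone gives lime = 0.
(left) alone gives left = 1.
(rain) alone gives rain = 1.
(cyan) alone gives cyan = 1.
That conflicts with the unit clause (~cyan).
So gold must be the other value — set gold = 1.
(~calm) alone gives calm = 0.
(north) alone gives north = 1.
(lime) alone gives lime = 1.
(rain) alone gives rain = 1.
(cyan) alone gives cyan = 1.
That conflicts with the unit clause (~cyan).
Neither gold = 1 nor gold = 0 works.

UNSATISFIABLE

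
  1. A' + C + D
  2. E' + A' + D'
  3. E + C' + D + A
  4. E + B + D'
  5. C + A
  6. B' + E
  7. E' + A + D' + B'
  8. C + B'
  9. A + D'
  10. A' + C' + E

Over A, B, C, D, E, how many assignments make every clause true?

There are 2^5 = 32 truth assignments over (A, B, C, D, E).
Split on A. With A = 1, the clauses containing A are satisfied and A' drops from the rest; 2 of the 2^4 = 16 assignments to the other variables satisfy what remains.
With A = 0, by the same count on the reduced clause set, 2 assignments work.
(One model: A=F, B=F, C=T, D=F, E=T.)
Total: 2 + 2 = 4.

4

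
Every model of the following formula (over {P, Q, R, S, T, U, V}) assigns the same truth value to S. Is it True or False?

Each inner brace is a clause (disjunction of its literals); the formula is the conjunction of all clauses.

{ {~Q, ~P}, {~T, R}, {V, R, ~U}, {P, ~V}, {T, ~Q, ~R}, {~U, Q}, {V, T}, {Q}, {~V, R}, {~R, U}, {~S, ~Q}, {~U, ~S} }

Suppose S = 1.
The clause (Q) is unit, so Q = 1.
But (~Q) is also a unit clause — contradiction.
So every satisfying assignment has S = False.

False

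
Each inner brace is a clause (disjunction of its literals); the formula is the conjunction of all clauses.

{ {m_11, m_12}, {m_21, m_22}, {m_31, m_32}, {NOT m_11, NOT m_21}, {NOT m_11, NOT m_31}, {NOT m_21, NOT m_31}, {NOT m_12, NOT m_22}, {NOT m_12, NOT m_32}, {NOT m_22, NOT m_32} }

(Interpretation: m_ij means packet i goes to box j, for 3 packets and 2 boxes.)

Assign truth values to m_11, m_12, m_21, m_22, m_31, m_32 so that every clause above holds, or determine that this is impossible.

UNSATISFIABLE

Branch on m_11: set m_11 = true.
Unit clause (NOT m_21) forces m_21 = false.
Unit clause (m_22) forces m_22 = true.
Unit clause (NOT m_31) forces m_31 = false.
Unit clause (m_32) forces m_32 = true.
Now (NOT m_32) is unsatisfied and unit — conflict.
Undo m_11 and try m_11 = false.
Unit clause (m_12) forces m_12 = true.
Unit clause (NOT m_22) forces m_22 = false.
Unit clause (m_21) forces m_21 = true.
Unit clause (NOT m_31) forces m_31 = false.
Unit clause (m_32) forces m_32 = true.
Now (NOT m_32) is unsatisfied and unit — conflict.
Either choice for m_11 ends in contradiction.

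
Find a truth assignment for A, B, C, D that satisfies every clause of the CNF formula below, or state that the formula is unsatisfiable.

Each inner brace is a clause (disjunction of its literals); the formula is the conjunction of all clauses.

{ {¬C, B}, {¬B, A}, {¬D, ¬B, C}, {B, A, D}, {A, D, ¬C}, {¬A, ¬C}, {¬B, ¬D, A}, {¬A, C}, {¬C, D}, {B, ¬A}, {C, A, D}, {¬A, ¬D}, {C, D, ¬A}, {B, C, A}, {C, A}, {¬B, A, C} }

UNSATISFIABLE

Suppose C = False.
The clause (¬A) is unit, so A = False.
But (A) is also a unit clause — contradiction.
Backtrack on C: now try C = True.
The clause (B) is unit, so B = True.
The clause (A) is unit, so A = True.
But (¬A) is also a unit clause — contradiction.
Neither C = True nor C = False works.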